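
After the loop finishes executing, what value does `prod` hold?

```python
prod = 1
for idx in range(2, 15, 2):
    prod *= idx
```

Let's trace through this code step by step.

Initialize: prod = 1
Entering loop: for idx in range(2, 15, 2):
After iteration 1: idx = 2, prod = 2
After iteration 2: idx = 4, prod = 8
After iteration 3: idx = 6, prod = 48
After iteration 4: idx = 8, prod = 384
After iteration 5: idx = 10, prod = 3840
After iteration 6: idx = 12, prod = 46080
After iteration 7: idx = 14, prod = 645120
Loop ends.

Final answer: 645120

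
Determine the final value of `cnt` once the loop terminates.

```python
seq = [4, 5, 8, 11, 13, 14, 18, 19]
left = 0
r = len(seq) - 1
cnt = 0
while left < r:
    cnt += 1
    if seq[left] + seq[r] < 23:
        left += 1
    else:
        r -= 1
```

Let's trace through this code step by step.

Initialize: seq = [4, 5, 8, 11, 13, 14, 18, 19]
Initialize: left = 0
Initialize: r = 7
Initialize: cnt = 0
Entering loop: while left < r:
After iteration 1: left = 0, r = 6, cnt = 1
After iteration 2: left = 1, r = 6, cnt = 2
After iteration 3: left = 1, r = 5, cnt = 3
After iteration 4: left = 2, r = 5, cnt = 4
After iteration 5: left = 3, r = 5, cnt = 5
After iteration 6: left = 3, r = 4, cnt = 6
After iteration 7: left = 3, r = 3, cnt = 7
Loop ends.

Final answer: 7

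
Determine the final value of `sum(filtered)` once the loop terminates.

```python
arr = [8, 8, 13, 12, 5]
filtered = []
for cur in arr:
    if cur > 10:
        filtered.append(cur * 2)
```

Let's trace through this code step by step.

Initialize: arr = [8, 8, 13, 12, 5]
Initialize: filtered = []
Entering loop: for cur in arr:
After iteration 1: cur = 8, filtered = []
After iteration 2: cur = 8, filtered = []
After iteration 3: cur = 13, filtered = [26]
After iteration 4: cur = 12, filtered = [26, 24]
After iteration 5: cur = 5, filtered = [26, 24]
Loop ends.
sum(filtered) = 50

Final answer: 50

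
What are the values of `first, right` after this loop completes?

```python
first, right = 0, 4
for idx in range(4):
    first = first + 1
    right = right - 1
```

Let's trace through this code step by step.

Initialize: first = 0
Initialize: right = 4
Entering loop: for idx in range(4):
After iteration 1: idx = 0, first = 1, right = 3
After iteration 2: idx = 1, first = 2, right = 2
After iteration 3: idx = 2, first = 3, right = 1
After iteration 4: idx = 3, first = 4, right = 0
Loop ends.

Final answer: 4, 0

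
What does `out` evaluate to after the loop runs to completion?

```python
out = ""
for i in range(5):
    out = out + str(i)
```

Let's trace through this code step by step.

Initialize: out = ''
Entering loop: for i in range(5):
After iteration 1: i = 0, out = '0'
After iteration 2: i = 1, out = '01'
After iteration 3: i = 2, out = '012'
After iteration 4: i = 3, out = '0123'
After iteration 5: i = 4, out = '01234'
Loop ends.

Final answer: '01234'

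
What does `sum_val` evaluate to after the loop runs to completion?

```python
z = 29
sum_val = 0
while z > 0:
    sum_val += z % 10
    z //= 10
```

Let's trace through this code step by step.

Initialize: z = 29
Initialize: sum_val = 0
Entering loop: while z > 0:
After iteration 1: z = 2, sum_val = 9
After iteration 2: z = 0, sum_val = 11
Loop ends.

Final answer: 11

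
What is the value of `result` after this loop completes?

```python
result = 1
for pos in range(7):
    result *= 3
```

Let's trace through this code step by step.

Initialize: result = 1
Entering loop: for pos in range(7):
After iteration 1: pos = 0, result = 3
After iteration 2: pos = 1, result = 9
After iteration 3: pos = 2, result = 27
After iteration 4: pos = 3, result = 81
After iteration 5: pos = 4, result = 243
After iteration 6: pos = 5, result = 729
After iteration 7: pos = 6, result = 2187
Loop ends.

Final answer: 2187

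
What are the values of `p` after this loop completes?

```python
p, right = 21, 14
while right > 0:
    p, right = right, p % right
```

Let's trace through this code step by step.

Initialize: p = 21
Initialize: right = 14
Entering loop: while right > 0:
After iteration 1: p = 14, right = 7
After iteration 2: p = 7, right = 0
Loop ends.

Final answer: 7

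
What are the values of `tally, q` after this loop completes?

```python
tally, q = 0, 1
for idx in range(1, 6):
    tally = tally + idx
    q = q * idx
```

Let's trace through this code step by step.

Initialize: tally = 0
Initialize: q = 1
Entering loop: for idx in range(1, 6):
After iteration 1: idx = 1, tally = 1, q = 1
After iteration 2: idx = 2, tally = 3, q = 2
After iteration 3: idx = 3, tally = 6, q = 6
After iteration 4: idx = 4, tally = 10, q = 24
After iteration 5: idx = 5, tally = 15, q = 120
Loop ends.

Final answer: 15, 120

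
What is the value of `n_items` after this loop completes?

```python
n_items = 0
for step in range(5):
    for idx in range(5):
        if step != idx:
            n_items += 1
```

Let's trace through this code step by step.

Initialize: n_items = 0
Entering loop: for step in range(5):
After iteration 1: step = 0, n_items = 4
After iteration 2: step = 1, n_items = 8
After iteration 3: step = 2, n_items = 12
After iteration 4: step = 3, n_items = 16
After iteration 5: step = 4, n_items = 20
Loop ends.

Final answer: 20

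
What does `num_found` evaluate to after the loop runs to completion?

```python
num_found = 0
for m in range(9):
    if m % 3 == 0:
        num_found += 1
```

Let's trace through this code step by step.

Initialize: num_found = 0
Entering loop: for m in range(9):
After iteration 1: m = 0, num_found = 1
After iteration 2: m = 1, num_found = 1
After iteration 3: m = 2, num_found = 1
After iteration 4: m = 3, num_found = 2
After iteration 5: m = 4, num_found = 2
After iteration 6: m = 5, num_found = 2
After iteration 7: m = 6, num_found = 3
After iteration 8: m = 7, num_found = 3
After iteration 9: m = 8, num_found = 3
Loop ends.

Final answer: 3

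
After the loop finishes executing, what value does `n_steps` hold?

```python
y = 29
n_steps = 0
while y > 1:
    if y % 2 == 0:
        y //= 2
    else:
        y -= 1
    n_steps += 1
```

Let's trace through this code step by step.

Initialize: y = 29
Initialize: n_steps = 0
Entering loop: while y > 1:
After iteration 1: y = 28, n_steps = 1
After iteration 2: y = 14, n_steps = 2
After iteration 3: y = 7, n_steps = 3
After iteration 4: y = 6, n_steps = 4
After iteration 5: y = 3, n_steps = 5
After iteration 6: y = 2, n_steps = 6
After iteration 7: y = 1, n_steps = 7
Loop ends.

Final answer: 7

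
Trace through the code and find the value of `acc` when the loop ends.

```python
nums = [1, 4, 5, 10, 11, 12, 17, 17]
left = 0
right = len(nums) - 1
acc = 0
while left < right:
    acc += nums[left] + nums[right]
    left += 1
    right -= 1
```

Let's trace through this code step by step.

Initialize: nums = [1, 4, 5, 10, 11, 12, 17, 17]
Initialize: left = 0
Initialize: right = 7
Initialize: acc = 0
Entering loop: while left < right:
After iteration 1: left = 1, right = 6, acc = 18
After iteration 2: left = 2, right = 5, acc = 39
After iteration 3: left = 3, right = 4, acc = 56
After iteration 4: left = 4, right = 3, acc = 77
Loop ends.

Final answer: 77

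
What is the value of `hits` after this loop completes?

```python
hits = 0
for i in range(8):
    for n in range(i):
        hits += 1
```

Let's trace through this code step by step.

Initialize: hits = 0
Entering loop: for i in range(8):
After iteration 1: i = 0, hits = 0
After iteration 2: i = 1, hits = 1, n = 0
After iteration 3: i = 2, hits = 3, n = 1
After iteration 4: i = 3, hits = 6, n = 2
After iteration 5: i = 4, hits = 10, n = 3
After iteration 6: i = 5, hits = 15, n = 4
After iteration 7: i = 6, hits = 21, n = 5
After iteration 8: i = 7, hits = 28, n = 6
Loop ends.

Final answer: 28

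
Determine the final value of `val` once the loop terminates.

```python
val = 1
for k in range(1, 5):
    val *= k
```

Let's trace through this code step by step.

Initialize: val = 1
Entering loop: for k in range(1, 5):
After iteration 1: k = 1, val = 1
After iteration 2: k = 2, val = 2
After iteration 3: k = 3, val = 6
After iteration 4: k = 4, val = 24
Loop ends.

Final answer: 24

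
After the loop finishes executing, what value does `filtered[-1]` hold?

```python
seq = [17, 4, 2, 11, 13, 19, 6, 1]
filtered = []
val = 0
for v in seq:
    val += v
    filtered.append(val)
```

Let's trace through this code step by step.

Initialize: seq = [17, 4, 2, 11, 13, 19, 6, 1]
Initialize: filtered = []
Initialize: val = 0
Entering loop: for v in seq:
After iteration 1: v = 17, filtered = [17], val = 17
After iteration 2: v = 4, filtered = [17, 21], val = 21
After iteration 3: v = 2, filtered = [17, 21, 23], val = 23
After iteration 4: v = 11, filtered = [17, 21, 23, 34], val = 34
After iteration 5: v = 13, filtered = [17, 21, 23, 34, 47], val = 47
After iteration 6: v = 19, filtered = [17, 21, 23, 34, 47, 66], val = 66
After iteration 7: v = 6, filtered = [17, 21, 23, 34, 47, 66, 72], val = 72
After iteration 8: v = 1, filtered = [17, 21, 23, 34, 47, 66, 72, 73], val = 73
Loop ends.
filtered[-1] = 73

Final answer: 73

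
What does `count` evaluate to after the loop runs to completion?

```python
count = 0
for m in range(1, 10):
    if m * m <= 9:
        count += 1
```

Let's trace through this code step by step.

Initialize: count = 0
Entering loop: for m in range(1, 10):
After iteration 1: m = 1, count = 1
After iteration 2: m = 2, count = 2
After iteration 3: m = 3, count = 3
After iteration 4: m = 4, count = 3
After iteration 5: m = 5, count = 3
After iteration 6: m = 6, count = 3
After iteration 7: m = 7, count = 3
After iteration 8: m = 8, count = 3
After iteration 9: m = 9, count = 3
Loop ends.

Final answer: 3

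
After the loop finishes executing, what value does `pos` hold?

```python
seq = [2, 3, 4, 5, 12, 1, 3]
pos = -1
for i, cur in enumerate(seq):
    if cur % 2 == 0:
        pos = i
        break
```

Let's trace through this code step by step.

Initialize: seq = [2, 3, 4, 5, 12, 1, 3]
Initialize: pos = -1
Entering loop: for i, cur in enumerate(seq):
After iteration 1: i = 0, cur = 2, pos = 0
Loop ends.

Final answer: 0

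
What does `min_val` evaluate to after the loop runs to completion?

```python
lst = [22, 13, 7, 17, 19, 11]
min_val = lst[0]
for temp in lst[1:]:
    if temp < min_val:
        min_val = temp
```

Let's trace through this code step by step.

Initialize: lst = [22, 13, 7, 17, 19, 11]
Initialize: min_val = 22
Entering loop: for temp in lst[1:]:
After iteration 1: temp = 13, min_val = 13
After iteration 2: temp = 7, min_val = 7
After iteration 3: temp = 17, min_val = 7
After iteration 4: temp = 19, min_val = 7
After iteration 5: temp = 11, min_val = 7
Loop ends.

Final answer: 7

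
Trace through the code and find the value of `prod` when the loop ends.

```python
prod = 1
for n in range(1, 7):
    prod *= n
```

Let's trace through this code step by step.

Initialize: prod = 1
Entering loop: for n in range(1, 7):
After iteration 1: n = 1, prod = 1
After iteration 2: n = 2, prod = 2
After iteration 3: n = 3, prod = 6
After iteration 4: n = 4, prod = 24
After iteration 5: n = 5, prod = 120
After iteration 6: n = 6, prod = 720
Loop ends.

Final answer: 720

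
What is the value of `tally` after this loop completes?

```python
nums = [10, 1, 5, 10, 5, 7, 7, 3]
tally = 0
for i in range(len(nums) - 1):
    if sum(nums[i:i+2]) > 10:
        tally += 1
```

Let's trace through this code step by step.

Initialize: nums = [10, 1, 5, 10, 5, 7, 7, 3]
Initialize: tally = 0
Entering loop: for i in range(len(nums) - 1):
After iteration 1: i = 0, tally = 1
After iteration 2: i = 1, tally = 1
After iteration 3: i = 2, tally = 2
After iteration 4: i = 3, tally = 3
After iteration 5: i = 4, tally = 4
After iteration 6: i = 5, tally = 5
After iteration 7: i = 6, tally = 5
Loop ends.

Final answer: 5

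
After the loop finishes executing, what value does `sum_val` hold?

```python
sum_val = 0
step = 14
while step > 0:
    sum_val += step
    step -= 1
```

Let's trace through this code step by step.

Initialize: sum_val = 0
Initialize: step = 14
Entering loop: while step > 0:
After iteration 1: sum_val = 14, step = 13
After iteration 2: sum_val = 27, step = 12
After iteration 3: sum_val = 39, step = 11
After iteration 4: sum_val = 50, step = 10
After iteration 5: sum_val = 60, step = 9
After iteration 6: sum_val = 69, step = 8
After iteration 7: sum_val = 77, step = 7
After iteration 8: sum_val = 84, step = 6
After iteration 9: sum_val = 90, step = 5
After iteration 10: sum_val = 95, step = 4
After iteration 11: sum_val = 99, step = 3
After iteration 12: sum_val = 102, step = 2
After iteration 13: sum_val = 104, step = 1
After iteration 14: sum_val = 105, step = 0
Loop ends.

Final answer: 105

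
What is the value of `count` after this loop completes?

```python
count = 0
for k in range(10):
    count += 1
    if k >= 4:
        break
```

Let's trace through this code step by step.

Initialize: count = 0
Entering loop: for k in range(10):
After iteration 1: k = 0, count = 1
After iteration 2: k = 1, count = 2
After iteration 3: k = 2, count = 3
After iteration 4: k = 3, count = 4
After iteration 5: k = 4, count = 5
Loop ends.

Final answer: 5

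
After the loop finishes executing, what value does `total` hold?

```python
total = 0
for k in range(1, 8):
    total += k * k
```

Let's trace through this code step by step.

Initialize: total = 0
Entering loop: for k in range(1, 8):
After iteration 1: k = 1, total = 1
After iteration 2: k = 2, total = 5
After iteration 3: k = 3, total = 14
After iteration 4: k = 4, total = 30
After iteration 5: k = 5, total = 55
After iteration 6: k = 6, total = 91
After iteration 7: k = 7, total = 140
Loop ends.

Final answer: 140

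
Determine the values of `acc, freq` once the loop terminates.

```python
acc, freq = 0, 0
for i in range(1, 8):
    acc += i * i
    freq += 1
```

Let's trace through this code step by step.

Initialize: acc = 0
Initialize: freq = 0
Entering loop: for i in range(1, 8):
After iteration 1: i = 1, acc = 1, freq = 1
After iteration 2: i = 2, acc = 5, freq = 2
After iteration 3: i = 3, acc = 14, freq = 3
After iteration 4: i = 4, acc = 30, freq = 4
After iteration 5: i = 5, acc = 55, freq = 5
After iteration 6: i = 6, acc = 91, freq = 6
After iteration 7: i = 7, acc = 140, freq = 7
Loop ends.

Final answer: 140, 7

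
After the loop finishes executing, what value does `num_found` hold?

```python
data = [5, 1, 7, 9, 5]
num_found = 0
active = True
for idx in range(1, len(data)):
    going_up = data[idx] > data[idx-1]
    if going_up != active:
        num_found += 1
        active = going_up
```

Let's trace through this code step by step.

Initialize: data = [5, 1, 7, 9, 5]
Initialize: num_found = 0
Initialize: active = True
Entering loop: for idx in range(1, len(data)):
After iteration 1: idx = 1, num_found = 1, active = False, going_up = False
After iteration 2: idx = 2, num_found = 2, active = True, going_up = True
After iteration 3: idx = 3, num_found = 2, active = True, going_up = True
After iteration 4: idx = 4, num_found = 3, active = False, going_up = False
Loop ends.

Final answer: 3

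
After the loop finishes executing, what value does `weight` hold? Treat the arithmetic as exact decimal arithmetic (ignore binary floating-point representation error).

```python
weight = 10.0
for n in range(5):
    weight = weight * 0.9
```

Let's trace through this code step by step.

Initialize: weight = 10.0
Entering loop: for n in range(5):
After iteration 1: n = 0, weight = 9.0
After iteration 2: n = 1, weight = 8.1
After iteration 3: n = 2, weight = 7.29
After iteration 4: n = 3, weight = 6.561
After iteration 5: n = 4, weight = 5.9049
Loop ends.

Final answer: 5.9049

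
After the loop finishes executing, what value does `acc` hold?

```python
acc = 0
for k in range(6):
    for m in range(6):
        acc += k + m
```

Let's trace through this code step by step.

Initialize: acc = 0
Entering loop: for k in range(6):
After iteration 1: k = 0, acc = 15
After iteration 2: k = 1, acc = 36
After iteration 3: k = 2, acc = 63
After iteration 4: k = 3, acc = 96
After iteration 5: k = 4, acc = 135
After iteration 6: k = 5, acc = 180
Loop ends.

Final answer: 180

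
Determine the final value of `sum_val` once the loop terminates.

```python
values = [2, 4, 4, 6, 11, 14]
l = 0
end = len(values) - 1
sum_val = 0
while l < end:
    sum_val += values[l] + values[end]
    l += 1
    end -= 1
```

Let's trace through this code step by step.

Initialize: values = [2, 4, 4, 6, 11, 14]
Initialize: l = 0
Initialize: end = 5
Initialize: sum_val = 0
Entering loop: while l < end:
After iteration 1: l = 1, end = 4, sum_val = 16
After iteration 2: l = 2, end = 3, sum_val = 31
After iteration 3: l = 3, end = 2, sum_val = 41
Loop ends.

Final answer: 41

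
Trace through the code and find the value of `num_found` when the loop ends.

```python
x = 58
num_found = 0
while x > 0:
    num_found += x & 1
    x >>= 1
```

Let's trace through this code step by step.

Initialize: x = 58
Initialize: num_found = 0
Entering loop: while x > 0:
After iteration 1: x = 29, num_found = 0
After iteration 2: x = 14, num_found = 1
After iteration 3: x = 7, num_found = 1
After iteration 4: x = 3, num_found = 2
After iteration 5: x = 1, num_found = 3
After iteration 6: x = 0, num_found = 4
Loop ends.

Final answer: 4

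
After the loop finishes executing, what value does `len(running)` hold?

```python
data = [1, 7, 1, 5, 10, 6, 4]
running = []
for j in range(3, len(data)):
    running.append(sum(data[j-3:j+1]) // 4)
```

Let's trace through this code step by step.

Initialize: data = [1, 7, 1, 5, 10, 6, 4]
Initialize: running = []
Entering loop: for j in range(3, len(data)):
After iteration 1: j = 3, running = [3]
After iteration 2: j = 4, running = [3, 5]
After iteration 3: j = 5, running = [3, 5, 5]
After iteration 4: j = 6, running = [3, 5, 5, 6]
Loop ends.
len(running) = 4

Final answer: 4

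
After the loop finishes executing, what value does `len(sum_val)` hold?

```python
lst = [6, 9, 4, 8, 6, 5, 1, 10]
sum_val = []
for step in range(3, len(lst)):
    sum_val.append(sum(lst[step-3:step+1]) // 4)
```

Let's trace through this code step by step.

Initialize: lst = [6, 9, 4, 8, 6, 5, 1, 10]
Initialize: sum_val = []
Entering loop: for step in range(3, len(lst)):
After iteration 1: step = 3, sum_val = [6]
After iteration 2: step = 4, sum_val = [6, 6]
After iteration 3: step = 5, sum_val = [6, 6, 5]
After iteration 4: step = 6, sum_val = [6, 6, 5, 5]
After iteration 5: step = 7, sum_val = [6, 6, 5, 5, 5]
Loop ends.
len(sum_val) = 5

Final answer: 5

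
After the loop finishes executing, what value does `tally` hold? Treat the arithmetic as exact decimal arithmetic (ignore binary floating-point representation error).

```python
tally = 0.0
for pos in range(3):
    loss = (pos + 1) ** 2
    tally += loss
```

Let's trace through this code step by step.

Initialize: tally = 0.0
Entering loop: for pos in range(3):
After iteration 1: pos = 0, tally = 1.0, loss = 1
After iteration 2: pos = 1, tally = 5.0, loss = 4
After iteration 3: pos = 2, tally = 14.0, loss = 9
Loop ends.

Final answer: 14.0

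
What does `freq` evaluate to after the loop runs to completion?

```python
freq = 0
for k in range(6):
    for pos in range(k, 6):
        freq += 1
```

Let's trace through this code step by step.

Initialize: freq = 0
Entering loop: for k in range(6):
After iteration 1: k = 0, freq = 6
After iteration 2: k = 1, freq = 11
After iteration 3: k = 2, freq = 15
After iteration 4: k = 3, freq = 18
After iteration 5: k = 4, freq = 20
After iteration 6: k = 5, freq = 21
Loop ends.

Final answer: 21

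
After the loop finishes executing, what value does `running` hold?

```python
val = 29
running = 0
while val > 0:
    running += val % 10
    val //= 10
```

Let's trace through this code step by step.

Initialize: val = 29
Initialize: running = 0
Entering loop: while val > 0:
After iteration 1: val = 2, running = 9
After iteration 2: val = 0, running = 11
Loop ends.

Final answer: 11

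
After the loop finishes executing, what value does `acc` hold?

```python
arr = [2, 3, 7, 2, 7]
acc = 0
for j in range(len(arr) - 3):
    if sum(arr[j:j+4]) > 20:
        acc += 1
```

Let's trace through this code step by step.

Initialize: arr = [2, 3, 7, 2, 7]
Initialize: acc = 0
Entering loop: for j in range(len(arr) - 3):
After iteration 1: j = 0, acc = 0
After iteration 2: j = 1, acc = 0
Loop ends.

Final answer: 0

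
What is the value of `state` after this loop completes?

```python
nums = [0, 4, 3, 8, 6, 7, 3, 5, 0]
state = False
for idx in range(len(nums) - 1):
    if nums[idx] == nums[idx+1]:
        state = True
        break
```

Let's trace through this code step by step.

Initialize: nums = [0, 4, 3, 8, 6, 7, 3, 5, 0]
Initialize: state = False
Entering loop: for idx in range(len(nums) - 1):
After iteration 1: idx = 0, state = False
After iteration 2: idx = 1, state = False
After iteration 3: idx = 2, state = False
After iteration 4: idx = 3, state = False
After iteration 5: idx = 4, state = False
After iteration 6: idx = 5, state = False
After iteration 7: idx = 6, state = False
After iteration 8: idx = 7, state = False
Loop ends.

Final answer: False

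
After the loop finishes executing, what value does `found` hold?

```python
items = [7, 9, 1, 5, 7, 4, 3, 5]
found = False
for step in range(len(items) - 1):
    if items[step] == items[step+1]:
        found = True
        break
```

Let's trace through this code step by step.

Initialize: items = [7, 9, 1, 5, 7, 4, 3, 5]
Initialize: found = False
Entering loop: for step in range(len(items) - 1):
After iteration 1: step = 0, found = False
After iteration 2: step = 1, found = False
After iteration 3: step = 2, found = False
After iteration 4: step = 3, found = False
After iteration 5: step = 4, found = False
After iteration 6: step = 5, found = False
After iteration 7: step = 6, found = False
Loop ends.

Final answer: False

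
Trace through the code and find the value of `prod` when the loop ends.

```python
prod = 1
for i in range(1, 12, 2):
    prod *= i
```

Let's trace through this code step by step.

Initialize: prod = 1
Entering loop: for i in range(1, 12, 2):
After iteration 1: i = 1, prod = 1
After iteration 2: i = 3, prod = 3
After iteration 3: i = 5, prod = 15
After iteration 4: i = 7, prod = 105
After iteration 5: i = 9, prod = 945
After iteration 6: i = 11, prod = 10395
Loop ends.

Final answer: 10395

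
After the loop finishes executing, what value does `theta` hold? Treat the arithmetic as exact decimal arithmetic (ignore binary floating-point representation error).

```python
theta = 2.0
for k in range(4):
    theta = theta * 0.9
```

Let's trace through this code step by step.

Initialize: theta = 2.0
Entering loop: for k in range(4):
After iteration 1: k = 0, theta = 1.8
After iteration 2: k = 1, theta = 1.62
After iteration 3: k = 2, theta = 1.458
After iteration 4: k = 3, theta = 1.3122
Loop ends.

Final answer: 1.3122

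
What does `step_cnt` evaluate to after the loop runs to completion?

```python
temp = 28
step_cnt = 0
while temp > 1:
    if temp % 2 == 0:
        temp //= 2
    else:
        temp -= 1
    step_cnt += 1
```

Let's trace through this code step by step.

Initialize: temp = 28
Initialize: step_cnt = 0
Entering loop: while temp > 1:
After iteration 1: temp = 14, step_cnt = 1
After iteration 2: temp = 7, step_cnt = 2
After iteration 3: temp = 6, step_cnt = 3
After iteration 4: temp = 3, step_cnt = 4
After iteration 5: temp = 2, step_cnt = 5
After iteration 6: temp = 1, step_cnt = 6
Loop ends.

Final answer: 6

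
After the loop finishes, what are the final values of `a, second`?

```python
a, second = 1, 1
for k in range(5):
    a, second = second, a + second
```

Let's trace through this code step by step.

Initialize: a = 1
Initialize: second = 1
Entering loop: for k in range(5):
After iteration 1: k = 0, a = 1, second = 2
After iteration 2: k = 1, a = 2, second = 3
After iteration 3: k = 2, a = 3, second = 5
After iteration 4: k = 3, a = 5, second = 8
After iteration 5: k = 4, a = 8, second = 13
Loop ends.

Final answer: 8, 13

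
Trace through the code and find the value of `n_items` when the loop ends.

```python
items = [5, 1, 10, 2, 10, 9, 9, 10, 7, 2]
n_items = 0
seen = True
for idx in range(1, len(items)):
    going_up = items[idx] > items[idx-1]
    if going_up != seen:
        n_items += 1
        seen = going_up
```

Let's trace through this code step by step.

Initialize: items = [5, 1, 10, 2, 10, 9, 9, 10, 7, 2]
Initialize: n_items = 0
Initialize: seen = True
Entering loop: for idx in range(1, len(items)):
After iteration 1: idx = 1, n_items = 1, seen = False, going_up = False
After iteration 2: idx = 2, n_items = 2, seen = True, going_up = True
After iteration 3: idx = 3, n_items = 3, seen = False, going_up = False
After iteration 4: idx = 4, n_items = 4, seen = True, going_up = True
After iteration 5: idx = 5, n_items = 5, seen = False, going_up = False
After iteration 6: idx = 6, n_items = 5, seen = False, going_up = False
After iteration 7: idx = 7, n_items = 6, seen = True, going_up = True
After iteration 8: idx = 8, n_items = 7, seen = False, going_up = False
After iteration 9: idx = 9, n_items = 7, seen = False, going_up = False
Loop ends.

Final answer: 7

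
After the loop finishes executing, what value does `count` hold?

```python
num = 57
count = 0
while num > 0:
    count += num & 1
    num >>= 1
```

Let's trace through this code step by step.

Initialize: num = 57
Initialize: count = 0
Entering loop: while num > 0:
After iteration 1: num = 28, count = 1
After iteration 2: num = 14, count = 1
After iteration 3: num = 7, count = 1
After iteration 4: num = 3, count = 2
After iteration 5: num = 1, count = 3
After iteration 6: num = 0, count = 4
Loop ends.

Final answer: 4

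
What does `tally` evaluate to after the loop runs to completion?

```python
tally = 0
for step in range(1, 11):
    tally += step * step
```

Let's trace through this code step by step.

Initialize: tally = 0
Entering loop: for step in range(1, 11):
After iteration 1: step = 1, tally = 1
After iteration 2: step = 2, tally = 5
After iteration 3: step = 3, tally = 14
After iteration 4: step = 4, tally = 30
After iteration 5: step = 5, tally = 55
After iteration 6: step = 6, tally = 91
After iteration 7: step = 7, tally = 140
After iteration 8: step = 8, tally = 204
After iteration 9: step = 9, tally = 285
After iteration 10: step = 10, tally = 385
Loop ends.

Final answer: 385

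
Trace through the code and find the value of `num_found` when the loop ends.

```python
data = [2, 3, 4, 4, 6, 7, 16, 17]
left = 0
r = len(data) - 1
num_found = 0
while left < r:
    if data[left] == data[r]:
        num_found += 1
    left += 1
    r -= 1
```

Let's trace through this code step by step.

Initialize: data = [2, 3, 4, 4, 6, 7, 16, 17]
Initialize: left = 0
Initialize: r = 7
Initialize: num_found = 0
Entering loop: while left < r:
After iteration 1: left = 1, r = 6, num_found = 0
After iteration 2: left = 2, r = 5, num_found = 0
After iteration 3: left = 3, r = 4, num_found = 0
After iteration 4: left = 4, r = 3, num_found = 0
Loop ends.

Final answer: 0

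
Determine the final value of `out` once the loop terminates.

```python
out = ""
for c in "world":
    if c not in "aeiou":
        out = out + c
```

Let's trace through this code step by step.

Initialize: out = ''
Entering loop: for c in "world":
After iteration 1: c = 'w', out = 'w'
After iteration 2: c = 'o', out = 'w'
After iteration 3: c = 'r', out = 'wr'
After iteration 4: c = 'l', out = 'wrl'
After iteration 5: c = 'd', out = 'wrld'
Loop ends.

Final answer: 'wrld'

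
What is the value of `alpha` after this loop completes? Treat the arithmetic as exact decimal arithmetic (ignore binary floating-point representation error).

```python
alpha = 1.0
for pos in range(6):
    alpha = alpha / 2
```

Let's trace through this code step by step.

Initialize: alpha = 1.0
Entering loop: for pos in range(6):
After iteration 1: pos = 0, alpha = 0.5
After iteration 2: pos = 1, alpha = 0.25
After iteration 3: pos = 2, alpha = 0.125
After iteration 4: pos = 3, alpha = 0.0625
After iteration 5: pos = 4, alpha = 0.03125
After iteration 6: pos = 5, alpha = 0.015625
Loop ends.

Final answer: 0.015625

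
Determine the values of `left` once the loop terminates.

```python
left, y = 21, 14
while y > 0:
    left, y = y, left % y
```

Let's trace through this code step by step.

Initialize: left = 21
Initialize: y = 14
Entering loop: while y > 0:
After iteration 1: left = 14, y = 7
After iteration 2: left = 7, y = 0
Loop ends.

Final answer: 7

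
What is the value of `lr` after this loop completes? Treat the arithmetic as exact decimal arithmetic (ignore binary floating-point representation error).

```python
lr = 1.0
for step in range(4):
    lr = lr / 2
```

Let's trace through this code step by step.

Initialize: lr = 1.0
Entering loop: for step in range(4):
After iteration 1: step = 0, lr = 0.5
After iteration 2: step = 1, lr = 0.25
After iteration 3: step = 2, lr = 0.125
After iteration 4: step = 3, lr = 0.0625
Loop ends.

Final answer: 0.0625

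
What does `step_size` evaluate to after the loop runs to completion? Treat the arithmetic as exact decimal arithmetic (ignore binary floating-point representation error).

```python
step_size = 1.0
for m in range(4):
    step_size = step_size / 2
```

Let's trace through this code step by step.

Initialize: step_size = 1.0
Entering loop: for m in range(4):
After iteration 1: m = 0, step_size = 0.5
After iteration 2: m = 1, step_size = 0.25
After iteration 3: m = 2, step_size = 0.125
After iteration 4: m = 3, step_size = 0.0625
Loop ends.

Final answer: 0.0625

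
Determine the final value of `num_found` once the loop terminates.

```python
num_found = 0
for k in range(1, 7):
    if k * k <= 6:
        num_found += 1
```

Let's trace through this code step by step.

Initialize: num_found = 0
Entering loop: for k in range(1, 7):
After iteration 1: k = 1, num_found = 1
After iteration 2: k = 2, num_found = 2
After iteration 3: k = 3, num_found = 2
After iteration 4: k = 4, num_found = 2
After iteration 5: k = 5, num_found = 2
After iteration 6: k = 6, num_found = 2
Loop ends.

Final answer: 2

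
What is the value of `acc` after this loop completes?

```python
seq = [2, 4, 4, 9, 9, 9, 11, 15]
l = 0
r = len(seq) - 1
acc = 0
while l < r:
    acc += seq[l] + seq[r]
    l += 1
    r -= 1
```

Let's trace through this code step by step.

Initialize: seq = [2, 4, 4, 9, 9, 9, 11, 15]
Initialize: l = 0
Initialize: r = 7
Initialize: acc = 0
Entering loop: while l < r:
After iteration 1: l = 1, r = 6, acc = 17
After iteration 2: l = 2, r = 5, acc = 32
After iteration 3: l = 3, r = 4, acc = 45
After iteration 4: l = 4, r = 3, acc = 63
Loop ends.

Final answer: 63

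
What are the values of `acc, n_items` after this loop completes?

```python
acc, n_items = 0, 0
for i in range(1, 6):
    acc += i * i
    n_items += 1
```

Let's trace through this code step by step.

Initialize: acc = 0
Initialize: n_items = 0
Entering loop: for i in range(1, 6):
After iteration 1: i = 1, acc = 1, n_items = 1
After iteration 2: i = 2, acc = 5, n_items = 2
After iteration 3: i = 3, acc = 14, n_items = 3
After iteration 4: i = 4, acc = 30, n_items = 4
After iteration 5: i = 5, acc = 55, n_items = 5
Loop ends.

Final answer: 55, 5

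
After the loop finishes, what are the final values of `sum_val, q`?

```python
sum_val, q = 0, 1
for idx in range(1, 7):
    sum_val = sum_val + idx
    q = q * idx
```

Let's trace through this code step by step.

Initialize: sum_val = 0
Initialize: q = 1
Entering loop: for idx in range(1, 7):
After iteration 1: idx = 1, sum_val = 1, q = 1
After iteration 2: idx = 2, sum_val = 3, q = 2
After iteration 3: idx = 3, sum_val = 6, q = 6
After iteration 4: idx = 4, sum_val = 10, q = 24
After iteration 5: idx = 5, sum_val = 15, q = 120
After iteration 6: idx = 6, sum_val = 21, q = 720
Loop ends.

Final answer: 21, 720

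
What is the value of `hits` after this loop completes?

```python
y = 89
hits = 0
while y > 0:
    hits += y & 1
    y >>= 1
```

Let's trace through this code step by step.

Initialize: y = 89
Initialize: hits = 0
Entering loop: while y > 0:
After iteration 1: y = 44, hits = 1
After iteration 2: y = 22, hits = 1
After iteration 3: y = 11, hits = 1
After iteration 4: y = 5, hits = 2
After iteration 5: y = 2, hits = 3
After iteration 6: y = 1, hits = 3
After iteration 7: y = 0, hits = 4
Loop ends.

Final answer: 4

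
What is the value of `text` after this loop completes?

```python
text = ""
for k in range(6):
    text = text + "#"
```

Let's trace through this code step by step.

Initialize: text = ''
Entering loop: for k in range(6):
After iteration 1: k = 0, text = '#'
After iteration 2: k = 1, text = '##'
After iteration 3: k = 2, text = '###'
After iteration 4: k = 3, text = '####'
After iteration 5: k = 4, text = '#####'
After iteration 6: k = 5, text = '######'
Loop ends.

Final answer: '######'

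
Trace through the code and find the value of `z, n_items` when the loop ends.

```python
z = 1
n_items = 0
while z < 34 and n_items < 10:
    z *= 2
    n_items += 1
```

Let's trace through this code step by step.

Initialize: z = 1
Initialize: n_items = 0
Entering loop: while z < 34 and n_items < 10:
After iteration 1: z = 2, n_items = 1
After iteration 2: z = 4, n_items = 2
After iteration 3: z = 8, n_items = 3
After iteration 4: z = 16, n_items = 4
After iteration 5: z = 32, n_items = 5
After iteration 6: z = 64, n_items = 6
Loop ends.

Final answer: 64, 6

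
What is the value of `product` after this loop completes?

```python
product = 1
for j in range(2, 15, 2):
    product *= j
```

Let's trace through this code step by step.

Initialize: product = 1
Entering loop: for j in range(2, 15, 2):
After iteration 1: j = 2, product = 2
After iteration 2: j = 4, product = 8
After iteration 3: j = 6, product = 48
After iteration 4: j = 8, product = 384
After iteration 5: j = 10, product = 3840
After iteration 6: j = 12, product = 46080
After iteration 7: j = 14, product = 645120
Loop ends.

Final answer: 645120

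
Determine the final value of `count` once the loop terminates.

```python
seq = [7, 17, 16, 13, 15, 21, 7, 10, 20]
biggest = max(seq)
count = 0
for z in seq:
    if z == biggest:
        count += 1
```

Let's trace through this code step by step.

Initialize: seq = [7, 17, 16, 13, 15, 21, 7, 10, 20]
Initialize: biggest = 21
Initialize: count = 0
Entering loop: for z in seq:
After iteration 1: z = 7, count = 0
After iteration 2: z = 17, count = 0
After iteration 3: z = 16, count = 0
After iteration 4: z = 13, count = 0
After iteration 5: z = 15, count = 0
After iteration 6: z = 21, count = 1
After iteration 7: z = 7, count = 1
After iteration 8: z = 10, count = 1
After iteration 9: z = 20, count = 1
Loop ends.

Final answer: 1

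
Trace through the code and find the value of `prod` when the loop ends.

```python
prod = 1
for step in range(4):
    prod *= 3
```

Let's trace through this code step by step.

Initialize: prod = 1
Entering loop: for step in range(4):
After iteration 1: step = 0, prod = 3
After iteration 2: step = 1, prod = 9
After iteration 3: step = 2, prod = 27
After iteration 4: step = 3, prod = 81
Loop ends.

Final answer: 81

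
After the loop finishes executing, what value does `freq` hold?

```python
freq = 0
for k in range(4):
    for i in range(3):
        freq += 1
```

Let's trace through this code step by step.

Initialize: freq = 0
Entering loop: for k in range(4):
After iteration 1: k = 0, freq = 3
After iteration 2: k = 1, freq = 6
After iteration 3: k = 2, freq = 9
After iteration 4: k = 3, freq = 12
Loop ends.

Final answer: 12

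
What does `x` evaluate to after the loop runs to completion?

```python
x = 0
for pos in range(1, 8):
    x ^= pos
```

Let's trace through this code step by step.

Initialize: x = 0
Entering loop: for pos in range(1, 8):
After iteration 1: pos = 1, x = 1
After iteration 2: pos = 2, x = 3
After iteration 3: pos = 3, x = 0
After iteration 4: pos = 4, x = 4
After iteration 5: pos = 5, x = 1
After iteration 6: pos = 6, x = 7
After iteration 7: pos = 7, x = 0
Loop ends.

Final answer: 0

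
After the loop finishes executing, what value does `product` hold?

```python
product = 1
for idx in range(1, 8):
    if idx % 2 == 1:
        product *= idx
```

Let's trace through this code step by step.

Initialize: product = 1
Entering loop: for idx in range(1, 8):
After iteration 1: idx = 1, product = 1
After iteration 2: idx = 2, product = 1
After iteration 3: idx = 3, product = 3
After iteration 4: idx = 4, product = 3
After iteration 5: idx = 5, product = 15
After iteration 6: idx = 6, product = 15
After iteration 7: idx = 7, product = 105
Loop ends.

Final answer: 105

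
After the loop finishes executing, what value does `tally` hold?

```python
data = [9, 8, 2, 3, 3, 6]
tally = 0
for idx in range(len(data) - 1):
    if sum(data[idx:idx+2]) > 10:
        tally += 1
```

Let's trace through this code step by step.

Initialize: data = [9, 8, 2, 3, 3, 6]
Initialize: tally = 0
Entering loop: for idx in range(len(data) - 1):
After iteration 1: idx = 0, tally = 1
After iteration 2: idx = 1, tally = 1
After iteration 3: idx = 2, tally = 1
After iteration 4: idx = 3, tally = 1
After iteration 5: idx = 4, tally = 1
Loop ends.

Final answer: 1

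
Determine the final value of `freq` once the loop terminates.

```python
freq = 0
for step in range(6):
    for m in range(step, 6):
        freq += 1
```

Let's trace through this code step by step.

Initialize: freq = 0
Entering loop: for step in range(6):
After iteration 1: step = 0, freq = 6
After iteration 2: step = 1, freq = 11
After iteration 3: step = 2, freq = 15
After iteration 4: step = 3, freq = 18
After iteration 5: step = 4, freq = 20
After iteration 6: step = 5, freq = 21
Loop ends.

Final answer: 21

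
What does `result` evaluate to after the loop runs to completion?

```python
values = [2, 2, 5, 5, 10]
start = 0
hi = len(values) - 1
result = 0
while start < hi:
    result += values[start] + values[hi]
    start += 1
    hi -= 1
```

Let's trace through this code step by step.

Initialize: values = [2, 2, 5, 5, 10]
Initialize: start = 0
Initialize: hi = 4
Initialize: result = 0
Entering loop: while start < hi:
After iteration 1: start = 1, hi = 3, result = 12
After iteration 2: start = 2, hi = 2, result = 19
Loop ends.

Final answer: 19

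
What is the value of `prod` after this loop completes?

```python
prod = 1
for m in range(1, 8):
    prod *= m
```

Let's trace through this code step by step.

Initialize: prod = 1
Entering loop: for m in range(1, 8):
After iteration 1: m = 1, prod = 1
After iteration 2: m = 2, prod = 2
After iteration 3: m = 3, prod = 6
After iteration 4: m = 4, prod = 24
After iteration 5: m = 5, prod = 120
After iteration 6: m = 6, prod = 720
After iteration 7: m = 7, prod = 5040
Loop ends.

Final answer: 5040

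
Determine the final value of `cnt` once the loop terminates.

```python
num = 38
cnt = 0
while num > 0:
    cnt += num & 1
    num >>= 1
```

Let's trace through this code step by step.

Initialize: num = 38
Initialize: cnt = 0
Entering loop: while num > 0:
After iteration 1: num = 19, cnt = 0
After iteration 2: num = 9, cnt = 1
After iteration 3: num = 4, cnt = 2
After iteration 4: num = 2, cnt = 2
After iteration 5: num = 1, cnt = 2
After iteration 6: num = 0, cnt = 3
Loop ends.

Final answer: 3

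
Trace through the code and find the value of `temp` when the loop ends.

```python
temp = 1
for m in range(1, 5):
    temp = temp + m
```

Let's trace through this code step by step.

Initialize: temp = 1
Entering loop: for m in range(1, 5):
After iteration 1: m = 1, temp = 2
After iteration 2: m = 2, temp = 4
After iteration 3: m = 3, temp = 7
After iteration 4: m = 4, temp = 11
Loop ends.

Final answer: 11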